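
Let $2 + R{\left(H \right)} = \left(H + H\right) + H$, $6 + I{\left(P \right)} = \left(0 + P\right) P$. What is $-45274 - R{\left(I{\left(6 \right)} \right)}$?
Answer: $-45362$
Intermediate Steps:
$I{\left(P \right)} = -6 + P^{2}$ ($I{\left(P \right)} = -6 + \left(0 + P\right) P = -6 + P P = -6 + P^{2}$)
$R{\left(H \right)} = -2 + 3 H$ ($R{\left(H \right)} = -2 + \left(\left(H + H\right) + H\right) = -2 + \left(2 H + H\right) = -2 + 3 H$)
$-45274 - R{\left(I{\left(6 \right)} \right)} = -45274 - \left(-2 + 3 \left(-6 + 6^{2}\right)\right) = -45274 - \left(-2 + 3 \left(-6 + 36\right)\right) = -45274 - \left(-2 + 3 \cdot 30\right) = -45274 - \left(-2 + 90\right) = -45274 - 88 = -45362$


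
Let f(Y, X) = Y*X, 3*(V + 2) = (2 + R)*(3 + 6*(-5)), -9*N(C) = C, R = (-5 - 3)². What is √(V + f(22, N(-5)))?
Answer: I*√5254/3 ≈ 24.161*I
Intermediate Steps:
R = 64 (R = (-8)² = 64)
N(C) = -C/9
V = -596 (V = -2 + ((2 + 64)*(3 + 6*(-5)))/3 = -2 + (66*(3 - 30))/3 = -2 + (66*(-27))/3 = -2 + (⅓)*(-1782) = -2 - 594 = -596)
f(Y, X) = X*Y
√(V + f(22, N(-5))) = √(-596 - ⅑*(-5)*22) = √(-596 + (5/9)*22) = √(-596 + 110/9) = √(-5254/9) = I*√5254/3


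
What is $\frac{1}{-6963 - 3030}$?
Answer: $- \frac{1}{9993} \approx -0.00010007$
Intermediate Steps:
$\frac{1}{-6963 - 3030} = \frac{1}{-9993} = - \frac{1}{9993}$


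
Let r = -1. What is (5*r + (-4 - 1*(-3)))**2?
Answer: 36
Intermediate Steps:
(5*r + (-4 - 1*(-3)))**2 = (5*(-1) + (-4 - 1*(-3)))**2 = (-5 + (-4 + 3))**2 = (-5 - 1)**2 = (-6)**2 = 36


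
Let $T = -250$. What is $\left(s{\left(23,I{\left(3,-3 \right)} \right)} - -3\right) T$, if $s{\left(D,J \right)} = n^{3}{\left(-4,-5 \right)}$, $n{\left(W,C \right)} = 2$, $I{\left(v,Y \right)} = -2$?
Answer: $-2750$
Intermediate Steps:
$s{\left(D,J \right)} = 8$ ($s{\left(D,J \right)} = 2^{3} = 8$)
$\left(s{\left(23,I{\left(3,-3 \right)} \right)} - -3\right) T = \left(8 - -3\right) \left(-250\right) = \left(8 + 3\right) \left(-250\right) = 11 \left(-250\right) = -2750$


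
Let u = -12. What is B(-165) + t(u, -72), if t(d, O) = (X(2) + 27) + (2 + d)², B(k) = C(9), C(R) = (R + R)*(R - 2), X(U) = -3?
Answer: 250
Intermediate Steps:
C(R) = 2*R*(-2 + R) (C(R) = (2*R)*(-2 + R) = 2*R*(-2 + R))
B(k) = 126 (B(k) = 2*9*(-2 + 9) = 2*9*7 = 126)
t(d, O) = 24 + (2 + d)² (t(d, O) = (-3 + 27) + (2 + d)² = 24 + (2 + d)²)
B(-165) + t(u, -72) = 126 + (24 + (2 - 12)²) = 126 + (24 + (-10)²) = 126 + (24 + 100) = 126 + 124 = 250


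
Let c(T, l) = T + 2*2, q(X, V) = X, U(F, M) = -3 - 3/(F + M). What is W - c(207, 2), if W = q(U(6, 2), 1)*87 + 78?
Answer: -3413/8 ≈ -426.63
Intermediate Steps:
U(F, M) = -3 - 3/(F + M)
c(T, l) = 4 + T (c(T, l) = T + 4 = 4 + T)
W = -1725/8 (W = (3*(-1 - 1*6 - 1*2)/(6 + 2))*87 + 78 = (3*(-1 - 6 - 2)/8)*87 + 78 = (3*(⅛)*(-9))*87 + 78 = -27/8*87 + 78 = -2349/8 + 78 = -1725/8 ≈ -215.63)
W - c(207, 2) = -1725/8 - (4 + 207) = -1725/8 - 1*211 = -1725/8 - 211 = -3413/8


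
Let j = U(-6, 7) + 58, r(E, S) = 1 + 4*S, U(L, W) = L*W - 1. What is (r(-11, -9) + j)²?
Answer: 400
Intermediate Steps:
U(L, W) = -1 + L*W
j = 15 (j = (-1 - 6*7) + 58 = (-1 - 42) + 58 = -43 + 58 = 15)
(r(-11, -9) + j)² = ((1 + 4*(-9)) + 15)² = ((1 - 36) + 15)² = (-35 + 15)² = (-20)² = 400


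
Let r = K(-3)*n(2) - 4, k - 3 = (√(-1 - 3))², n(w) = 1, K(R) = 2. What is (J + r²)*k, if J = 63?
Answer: -67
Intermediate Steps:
k = -1 (k = 3 + (√(-1 - 3))² = 3 + (√(-4))² = 3 + (2*I)² = 3 - 4 = -1)
r = -2 (r = 2*1 - 4 = 2 - 4 = -2)
(J + r²)*k = (63 + (-2)²)*(-1) = (63 + 4)*(-1) = 67*(-1) = -67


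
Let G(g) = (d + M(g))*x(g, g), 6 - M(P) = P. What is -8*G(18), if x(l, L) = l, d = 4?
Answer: 1152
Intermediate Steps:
M(P) = 6 - P
G(g) = g*(10 - g) (G(g) = (4 + (6 - g))*g = (10 - g)*g = g*(10 - g))
-8*G(18) = -144*(10 - 1*18) = -144*(10 - 18) = -144*(-8) = -8*(-144) = 1152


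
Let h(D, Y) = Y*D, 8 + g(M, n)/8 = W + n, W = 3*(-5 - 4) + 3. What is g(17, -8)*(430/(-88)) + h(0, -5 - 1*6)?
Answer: 17200/11 ≈ 1563.6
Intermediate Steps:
W = -24 (W = 3*(-9) + 3 = -27 + 3 = -24)
g(M, n) = -256 + 8*n (g(M, n) = -64 + 8*(-24 + n) = -64 + (-192 + 8*n) = -256 + 8*n)
h(D, Y) = D*Y
g(17, -8)*(430/(-88)) + h(0, -5 - 1*6) = (-256 + 8*(-8))*(430/(-88)) + 0*(-5 - 1*6) = (-256 - 64)*(430*(-1/88)) + 0*(-5 - 6) = -320*(-215/44) + 0*(-11) = 17200/11 + 0 = 17200/11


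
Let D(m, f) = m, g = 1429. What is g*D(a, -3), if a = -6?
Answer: -8574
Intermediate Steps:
g*D(a, -3) = 1429*(-6) = -8574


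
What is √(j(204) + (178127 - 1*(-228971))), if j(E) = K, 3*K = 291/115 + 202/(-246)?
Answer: 4*√5090793694670/14145 ≈ 638.04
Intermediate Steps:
K = 24178/42435 (K = (291/115 + 202/(-246))/3 = (291*(1/115) + 202*(-1/246))/3 = (291/115 - 101/123)/3 = (⅓)*(24178/14145) = 24178/42435 ≈ 0.56977)
j(E) = 24178/42435
√(j(204) + (178127 - 1*(-228971))) = √(24178/42435 + (178127 - 1*(-228971))) = √(24178/42435 + (178127 + 228971)) = √(24178/42435 + 407098) = √(17275227808/42435) = 4*√5090793694670/14145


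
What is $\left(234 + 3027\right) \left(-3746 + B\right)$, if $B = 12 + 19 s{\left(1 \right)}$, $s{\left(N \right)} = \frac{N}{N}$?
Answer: $-12114615$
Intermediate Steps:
$s{\left(N \right)} = 1$
$B = 31$ ($B = 12 + 19 \cdot 1 = 12 + 19 = 31$)
$\left(234 + 3027\right) \left(-3746 + B\right) = \left(234 + 3027\right) \left(-3746 + 31\right) = 3261 \left(-3715\right) = -12114615$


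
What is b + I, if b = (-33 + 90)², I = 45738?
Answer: 48987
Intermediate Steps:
b = 3249 (b = 57² = 3249)
b + I = 3249 + 45738 = 48987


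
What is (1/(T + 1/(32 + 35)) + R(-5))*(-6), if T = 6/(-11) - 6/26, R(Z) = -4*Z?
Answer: -408897/3647 ≈ -112.12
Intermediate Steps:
T = -111/143 (T = 6*(-1/11) - 6*1/26 = -6/11 - 3/13 = -111/143 ≈ -0.77622)
(1/(T + 1/(32 + 35)) + R(-5))*(-6) = (1/(-111/143 + 1/(32 + 35)) - 4*(-5))*(-6) = (1/(-111/143 + 1/67) + 20)*(-6) = (1/(-7294/9581) + 20)*(-6) = (-9581/7294 + 20)*(-6) = (136299/7294)*(-6) = -408897/3647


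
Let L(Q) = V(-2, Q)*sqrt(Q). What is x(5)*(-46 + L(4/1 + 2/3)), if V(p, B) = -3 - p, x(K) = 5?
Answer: -230 - 5*sqrt(42)/3 ≈ -240.80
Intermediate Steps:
L(Q) = -sqrt(Q) (L(Q) = (-3 - 1*(-2))*sqrt(Q) = (-3 + 2)*sqrt(Q) = -sqrt(Q))
x(5)*(-46 + L(4/1 + 2/3)) = 5*(-46 - sqrt(4/1 + 2/3)) = 5*(-46 - sqrt(4*1 + 2*(1/3))) = 5*(-46 - sqrt(4 + 2/3)) = 5*(-46 - sqrt(14/3)) = 5*(-46 - sqrt(42)/3) = -230 - 5*sqrt(42)/3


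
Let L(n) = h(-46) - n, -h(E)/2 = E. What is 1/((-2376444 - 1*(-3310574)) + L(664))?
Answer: 1/933558 ≈ 1.0712e-6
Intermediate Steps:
h(E) = -2*E
L(n) = 92 - n (L(n) = -2*(-46) - n = 92 - n)
1/((-2376444 - 1*(-3310574)) + L(664)) = 1/((-2376444 - 1*(-3310574)) + (92 - 1*664)) = 1/((-2376444 + 3310574) + (92 - 664)) = 1/(934130 - 572) = 1/933558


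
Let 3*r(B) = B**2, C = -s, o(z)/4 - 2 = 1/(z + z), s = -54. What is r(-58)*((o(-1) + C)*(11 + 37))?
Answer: 3229440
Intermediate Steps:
o(z) = 8 + 2/z (o(z) = 8 + 4/(z + z) = 8 + 4/((2*z)) = 8 + 4*(1/(2*z)) = 8 + 2/z)
C = 54 (C = -1*(-54) = 54)
r(B) = B**2/3
r(-58)*((o(-1) + C)*(11 + 37)) = ((1/3)*(-58)**2)*(((8 + 2/(-1)) + 54)*(11 + 37)) = ((1/3)*3364)*(((8 + 2*(-1)) + 54)*48) = 3364*(((8 - 2) + 54)*48)/3 = 3364*((6 + 54)*48)/3 = 3364*(60*48)/3 = (3364/3)*2880 = 3229440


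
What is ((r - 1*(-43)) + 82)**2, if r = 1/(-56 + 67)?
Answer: 1893376/121 ≈ 15648.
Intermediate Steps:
r = 1/11 ≈ 0.090909
((r - 1*(-43)) + 82)**2 = ((1/11 - 1*(-43)) + 82)**2 = ((1/11 + 43) + 82)**2 = (474/11 + 82)**2 = (1376/11)**2 = 1893376/121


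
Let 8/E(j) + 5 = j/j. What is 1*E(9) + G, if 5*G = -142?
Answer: -152/5 ≈ -30.400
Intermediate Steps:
E(j) = -2 (E(j) = 8/(-5 + j/j) = 8/(-5 + 1) = 8/(-4) = 8*(-1/4) = -2)
G = -142/5 (G = (1/5)*(-142) = -142/5 ≈ -28.400)
1*E(9) + G = 1*(-2) - 142/5 = -2 - 142/5 = -152/5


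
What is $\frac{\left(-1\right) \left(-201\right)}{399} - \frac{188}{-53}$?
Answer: $\frac{28555}{7049} \approx 4.0509$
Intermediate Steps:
$\frac{\left(-1\right) \left(-201\right)}{399} - \frac{188}{-53} = 201 \cdot \frac{1}{399} - - \frac{188}{53} = \frac{67}{133} + \frac{188}{53} = \frac{28555}{7049}$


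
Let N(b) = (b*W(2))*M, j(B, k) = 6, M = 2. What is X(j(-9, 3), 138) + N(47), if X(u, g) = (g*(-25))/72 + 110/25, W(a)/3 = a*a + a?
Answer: 98909/60 ≈ 1648.5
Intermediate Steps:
W(a) = 3*a + 3*a**2 (W(a) = 3*(a*a + a) = 3*(a**2 + a) = 3*(a + a**2) = 3*a + 3*a**2)
N(b) = 36*b (N(b) = (b*(3*2*(1 + 2)))*2 = (b*(3*2*3))*2 = (b*18)*2 = (18*b)*2 = 36*b)
X(u, g) = 22/5 - 25*g/72 (X(u, g) = -25*g*(1/72) + 110*(1/25) = -25*g/72 + 22/5 = 22/5 - 25*g/72)
X(j(-9, 3), 138) + N(47) = (22/5 - 25/72*138) + 36*47 = (22/5 - 575/12) + 1692 = -2611/60 + 1692 = 98909/60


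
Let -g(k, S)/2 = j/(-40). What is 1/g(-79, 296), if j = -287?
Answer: -20/287 ≈ -0.069686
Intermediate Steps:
g(k, S) = -287/20 (g(k, S) = -(-574)/(-40) = -(-574)*(-1)/40 = -2*287/40 = -287/20)
1/g(-79, 296) = 1/(-287/20) = -20/287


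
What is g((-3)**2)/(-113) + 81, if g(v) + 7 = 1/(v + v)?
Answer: 164879/2034 ≈ 81.061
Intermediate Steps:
g(v) = -7 + 1/(2*v) (g(v) = -7 + 1/(v + v) = -7 + 1/(2*v))
g((-3)**2)/(-113) + 81 = (-7 + 1/(2*((-3)**2)))/(-113) + 81 = (-7 + (1/2)/9)*(-1/113) + 81 = (-7 + (1/2)*(1/9))*(-1/113) + 81 = (-7 + 1/18)*(-1/113) + 81 = -125/18*(-1/113) + 81 = 125/2034 + 81 = 164879/2034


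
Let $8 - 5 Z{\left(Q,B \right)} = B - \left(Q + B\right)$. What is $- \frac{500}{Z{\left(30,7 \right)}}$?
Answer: $- \frac{1250}{19} \approx -65.789$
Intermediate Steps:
$Z{\left(Q,B \right)} = \frac{8}{5} + \frac{Q}{5}$ ($Z{\left(Q,B \right)} = \frac{8}{5} - \frac{B - \left(Q + B\right)}{5} = \frac{8}{5} - \frac{B - \left(B + Q\right)}{5} = \frac{8}{5} - \frac{\left(-1\right) Q}{5} = \frac{8}{5} + \frac{Q}{5}$)
$- \frac{500}{Z{\left(30,7 \right)}} = - \frac{500}{\frac{8}{5} + \frac{1}{5} \cdot 30} = - \frac{500}{\frac{8}{5} + 6} = - \frac{500}{\frac{38}{5}} = \left(-500\right) \frac{5}{38} = - \frac{1250}{19}$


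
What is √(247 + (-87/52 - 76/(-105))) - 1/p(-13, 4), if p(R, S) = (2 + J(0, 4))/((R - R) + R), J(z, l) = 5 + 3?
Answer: 13/10 + √1833791505/2730 ≈ 16.986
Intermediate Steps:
J(z, l) = 8
p(R, S) = 10/R (p(R, S) = (2 + 8)/((R - R) + R) = 10/(0 + R) = 10/R)
√(247 + (-87/52 - 76/(-105))) - 1/p(-13, 4) = √(247 + (-87/52 - 76/(-105))) - 1/(10/(-13)) = √(247 + (-87*1/52 - 76*(-1/105))) - 1/(10*(-1/13)) = √(247 + (-87/52 + 76/105)) - 1/(-10/13) = √(247 - 5183/5460) - 1*(-13/10) = √(1343437/5460) + 13/10 = √1833791505/2730 + 13/10 = 13/10 + √1833791505/2730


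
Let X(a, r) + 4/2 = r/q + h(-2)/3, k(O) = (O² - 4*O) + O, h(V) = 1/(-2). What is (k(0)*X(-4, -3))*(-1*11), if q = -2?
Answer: 0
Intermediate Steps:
h(V) = -½
k(O) = O² - 3*O
X(a, r) = -13/6 - r/2 (X(a, r) = -2 + (r/(-2) - ½/3) = -2 + (r*(-½) - ½*⅓) = -2 + (-r/2 - ⅙) = -2 + (-⅙ - r/2) = -13/6 - r/2)
(k(0)*X(-4, -3))*(-1*11) = ((0*(-3 + 0))*(-13/6 - ½*(-3)))*(-1*11) = ((0*(-3))*(-13/6 + 3/2))*(-11) = (0*(-⅔))*(-11) = 0*(-11) = 0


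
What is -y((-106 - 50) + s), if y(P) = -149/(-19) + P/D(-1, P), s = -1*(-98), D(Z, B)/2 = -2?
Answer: -849/38 ≈ -22.342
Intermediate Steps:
D(Z, B) = -4 (D(Z, B) = 2*(-2) = -4)
s = 98
y(P) = 149/19 - P/4 (y(P) = -149/(-19) + P/(-4) = -149*(-1/19) + P*(-¼) = 149/19 - P/4)
-y((-106 - 50) + s) = -(149/19 - ((-106 - 50) + 98)/4) = -(149/19 - (-156 + 98)/4) = -(149/19 - ¼*(-58)) = -(149/19 + 29/2) = -1*849/38 = -849/38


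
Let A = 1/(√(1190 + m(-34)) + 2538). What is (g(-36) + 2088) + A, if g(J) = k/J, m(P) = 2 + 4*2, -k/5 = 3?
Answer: 13449915445/6440244 - 5*√3/1610061 ≈ 2088.4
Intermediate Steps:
k = -15 (k = -5*3 = -15)
m(P) = 10 (m(P) = 2 + 8 = 10)
g(J) = -15/J
A = 1/(2538 + 20*√3) (A = 1/(√(1190 + 10) + 2538) = 1/(√1200 + 2538) = 1/(20*√3 + 2538) = 1/(2538 + 20*√3) ≈ 0.00038871)
(g(-36) + 2088) + A = (-15/(-36) + 2088) + (423/1073374 - 5*√3/1610061) = (-15*(-1/36) + 2088) + (423/1073374 - 5*√3/1610061) = (5/12 + 2088) + (423/1073374 - 5*√3/1610061) = 25061/12 + (423/1073374 - 5*√3/1610061) = 13449915445/6440244 - 5*√3/1610061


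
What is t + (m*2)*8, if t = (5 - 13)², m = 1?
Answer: 80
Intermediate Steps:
t = 64 (t = (-8)² = 64)
t + (m*2)*8 = 64 + (1*2)*8 = 64 + 2*8 = 64 + 16 = 80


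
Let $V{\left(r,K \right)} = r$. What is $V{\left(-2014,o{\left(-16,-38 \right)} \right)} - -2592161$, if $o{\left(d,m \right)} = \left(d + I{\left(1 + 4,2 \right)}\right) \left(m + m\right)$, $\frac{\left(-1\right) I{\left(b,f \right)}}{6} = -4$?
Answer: $2590147$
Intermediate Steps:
$I{\left(b,f \right)} = 24$ ($I{\left(b,f \right)} = \left(-6\right) \left(-4\right) = 24$)
$o{\left(d,m \right)} = 2 m \left(24 + d\right)$ ($o{\left(d,m \right)} = \left(d + 24\right) \left(m + m\right) = \left(24 + d\right) 2 m = 2 m \left(24 + d\right)$)
$V{\left(-2014,o{\left(-16,-38 \right)} \right)} - -2592161 = -2014 - -2592161 = -2014 + 2592161 = 2590147$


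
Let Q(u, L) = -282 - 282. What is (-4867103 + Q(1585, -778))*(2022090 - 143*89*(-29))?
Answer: -11639433903391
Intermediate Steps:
Q(u, L) = -564
(-4867103 + Q(1585, -778))*(2022090 - 143*89*(-29)) = (-4867103 - 564)*(2022090 - 143*89*(-29)) = -4867667*(2022090 - 12727*(-29)) = -4867667*(2022090 + 369083) = -4867667*2391173 = -11639433903391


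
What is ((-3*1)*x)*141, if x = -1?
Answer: 423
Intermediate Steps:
((-3*1)*x)*141 = (-3*1*(-1))*141 = -3*(-1)*141 = 3*141 = 423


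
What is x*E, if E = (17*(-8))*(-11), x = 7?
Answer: 10472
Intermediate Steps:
E = 1496 (E = -136*(-11) = 1496)
x*E = 7*1496 = 10472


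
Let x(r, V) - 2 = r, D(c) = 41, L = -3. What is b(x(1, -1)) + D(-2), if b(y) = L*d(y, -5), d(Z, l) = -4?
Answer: 53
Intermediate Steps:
x(r, V) = 2 + r
b(y) = 12 (b(y) = -3*(-4) = 12)
b(x(1, -1)) + D(-2) = 12 + 41 = 53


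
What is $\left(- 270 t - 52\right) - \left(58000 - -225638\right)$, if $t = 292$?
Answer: $-362530$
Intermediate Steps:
$\left(- 270 t - 52\right) - \left(58000 - -225638\right) = \left(\left(-270\right) 292 - 52\right) - \left(58000 - -225638\right) = \left(-78840 - 52\right) - \left(58000 + 225638\right) = -78892 - 283638 = -362530$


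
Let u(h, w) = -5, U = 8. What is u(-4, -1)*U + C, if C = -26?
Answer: -66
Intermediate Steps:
u(-4, -1)*U + C = -5*8 - 26 = -40 - 26 = -66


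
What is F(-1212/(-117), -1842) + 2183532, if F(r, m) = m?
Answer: 2181690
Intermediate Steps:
F(-1212/(-117), -1842) + 2183532 = -1842 + 2183532 = 2181690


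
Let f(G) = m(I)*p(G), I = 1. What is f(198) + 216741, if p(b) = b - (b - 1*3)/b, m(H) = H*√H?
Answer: 14317909/66 ≈ 2.1694e+5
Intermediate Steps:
m(H) = H^(3/2)
p(b) = b - (-3 + b)/b (p(b) = b - (b - 3)/b = b - (-3 + b)/b)
f(G) = -1 + G + 3/G (f(G) = 1^(3/2)*(-1 + G + 3/G) = 1*(-1 + G + 3/G) = -1 + G + 3/G)
f(198) + 216741 = (-1 + 198 + 3/198) + 216741 = (-1 + 198 + 3*(1/198)) + 216741 = (-1 + 198 + 1/66) + 216741 = 13003/66 + 216741 = 14317909/66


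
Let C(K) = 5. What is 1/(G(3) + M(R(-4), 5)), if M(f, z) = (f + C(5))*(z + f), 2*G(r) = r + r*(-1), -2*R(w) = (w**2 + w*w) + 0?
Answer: 1/121 ≈ 0.0082645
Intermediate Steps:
R(w) = -w**2 (R(w) = -((w**2 + w*w) + 0)/2 = -((w**2 + w**2) + 0)/2 = -(2*w**2 + 0)/2 = -w**2)
G(r) = 0 (G(r) = (r + r*(-1))/2 = (r - r)/2 = (1/2)*0 = 0)
M(f, z) = (5 + f)*(f + z) (M(f, z) = (f + 5)*(z + f) = (5 + f)*(f + z))
1/(G(3) + M(R(-4), 5)) = 1/(0 + ((-1*(-4)**2)**2 + 5*(-1*(-4)**2) + 5*5 - 1*(-4)**2*5)) = 1/(0 + ((-1*16)**2 + 5*(-1*16) + 25 - 1*16*5)) = 1/(0 + ((-16)**2 + 5*(-16) + 25 - 16*5)) = 1/(0 + (256 - 80 + 25 - 80)) = 1/(0 + 121) = 1/121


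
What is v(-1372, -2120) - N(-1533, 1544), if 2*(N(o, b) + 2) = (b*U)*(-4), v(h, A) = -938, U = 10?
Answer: 29944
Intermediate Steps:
N(o, b) = -2 - 20*b (N(o, b) = -2 + ((b*10)*(-4))/2 = -2 + ((10*b)*(-4))/2 = -2 + (-40*b)/2 = -2 - 20*b)
v(-1372, -2120) - N(-1533, 1544) = -938 - (-2 - 20*1544) = -938 - (-2 - 30880) = -938 - 1*(-30882) = -938 + 30882 = 29944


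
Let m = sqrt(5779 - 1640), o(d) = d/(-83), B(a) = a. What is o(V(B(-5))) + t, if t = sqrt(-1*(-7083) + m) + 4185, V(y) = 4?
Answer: 347351/83 + sqrt(7083 + sqrt(4139)) ≈ 4269.5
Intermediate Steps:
o(d) = -d/83 (o(d) = d*(-1/83) = -d/83)
m = sqrt(4139) ≈ 64.335
t = 4185 + sqrt(7083 + sqrt(4139)) (t = sqrt(-1*(-7083) + sqrt(4139)) + 4185 = sqrt(7083 + sqrt(4139)) + 4185 = 4185 + sqrt(7083 + sqrt(4139)) ≈ 4269.5)
o(V(B(-5))) + t = -1/83*4 + (4185 + sqrt(7083 + sqrt(4139))) = -4/83 + (4185 + sqrt(7083 + sqrt(4139))) = 347351/83 + sqrt(7083 + sqrt(4139))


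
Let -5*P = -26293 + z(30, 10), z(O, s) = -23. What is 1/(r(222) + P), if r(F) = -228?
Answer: 5/25176 ≈ 0.00019860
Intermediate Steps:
P = 26316/5 (P = -(-26293 - 23)/5 = -1/5*(-26316) = 26316/5 ≈ 5263.2)
1/(r(222) + P) = 1/(-228 + 26316/5) = 1/(25176/5) = 5/25176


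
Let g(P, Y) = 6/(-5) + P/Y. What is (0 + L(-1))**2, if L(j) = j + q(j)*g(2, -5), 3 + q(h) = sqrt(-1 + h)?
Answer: 233/25 - 304*I*sqrt(2)/25 ≈ 9.32 - 17.197*I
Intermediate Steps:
q(h) = -3 + sqrt(-1 + h)
g(P, Y) = -6/5 + P/Y (g(P, Y) = 6*(-1/5) + P/Y = -6/5 + P/Y)
L(j) = 24/5 + j - 8*sqrt(-1 + j)/5 (L(j) = j + (-3 + sqrt(-1 + j))*(-6/5 + 2/(-5)) = j + (-3 + sqrt(-1 + j))*(-6/5 + 2*(-1/5)) = j + (-3 + sqrt(-1 + j))*(-6/5 - 2/5) = j + (-3 + sqrt(-1 + j))*(-8/5) = j + (24/5 - 8*sqrt(-1 + j)/5) = 24/5 + j - 8*sqrt(-1 + j)/5)
(0 + L(-1))**2 = (0 + (24/5 - 1 - 8*sqrt(-1 - 1)/5))**2 = (0 + (24/5 - 1 - 8*I*sqrt(2)/5))**2 = (0 + (19/5 - 8*I*sqrt(2)/5))**2 = (19/5 - 8*I*sqrt(2)/5)**2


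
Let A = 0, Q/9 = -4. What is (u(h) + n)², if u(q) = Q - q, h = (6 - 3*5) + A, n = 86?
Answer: 3481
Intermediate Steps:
Q = -36 (Q = 9*(-4) = -36)
h = -9 (h = (6 - 3*5) + 0 = (6 - 15) + 0 = -9 + 0 = -9)
u(q) = -36 - q
(u(h) + n)² = ((-36 - 1*(-9)) + 86)² = ((-36 + 9) + 86)² = (-27 + 86)² = 59² = 3481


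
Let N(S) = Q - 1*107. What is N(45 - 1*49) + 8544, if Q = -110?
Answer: 8327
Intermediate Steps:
N(S) = -217 (N(S) = -110 - 1*107 = -110 - 107 = -217)
N(45 - 1*49) + 8544 = -217 + 8544 = 8327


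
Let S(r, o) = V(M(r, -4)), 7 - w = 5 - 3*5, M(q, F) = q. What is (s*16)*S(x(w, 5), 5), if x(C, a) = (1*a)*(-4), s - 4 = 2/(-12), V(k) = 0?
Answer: 0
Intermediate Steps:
s = 23/6 (s = 4 + 2/(-12) = 4 + 2*(-1/12) = 4 - 1/6 = 23/6 ≈ 3.8333)
w = 17 (w = 7 - (5 - 3*5) = 7 - (5 - 15) = 7 - 1*(-10) = 7 + 10 = 17)
x(C, a) = -4*a (x(C, a) = a*(-4) = -4*a)
S(r, o) = 0
(s*16)*S(x(w, 5), 5) = ((23/6)*16)*0 = (184/3)*0 = 0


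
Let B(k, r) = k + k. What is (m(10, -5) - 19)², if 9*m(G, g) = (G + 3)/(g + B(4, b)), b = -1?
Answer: 250000/729 ≈ 342.94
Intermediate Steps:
B(k, r) = 2*k
m(G, g) = (3 + G)/(9*(8 + g)) (m(G, g) = ((G + 3)/(g + 2*4))/9 = ((3 + G)/(g + 8))/9 = ((3 + G)/(8 + g))/9 = (3 + G)/(9*(8 + g)))
(m(10, -5) - 19)² = ((3 + 10)/(9*(8 - 5)) - 19)² = ((⅑)*13/3 - 19)² = ((⅑)*(⅓)*13 - 19)² = (13/27 - 19)² = (-500/27)² = 250000/729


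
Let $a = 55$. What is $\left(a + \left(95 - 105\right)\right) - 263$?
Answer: $-218$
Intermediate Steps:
$\left(a + \left(95 - 105\right)\right) - 263 = \left(55 + \left(95 - 105\right)\right) - 263 = \left(55 - 10\right) - 263 = 45 - 263 = -218$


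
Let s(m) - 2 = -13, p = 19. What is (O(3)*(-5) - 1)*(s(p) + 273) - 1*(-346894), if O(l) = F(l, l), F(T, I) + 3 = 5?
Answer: 344012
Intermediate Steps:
F(T, I) = 2 (F(T, I) = -3 + 5 = 2)
s(m) = -11 (s(m) = 2 - 13 = -11)
O(l) = 2
(O(3)*(-5) - 1)*(s(p) + 273) - 1*(-346894) = (2*(-5) - 1)*(-11 + 273) - 1*(-346894) = (-10 - 1)*262 + 346894 = -11*262 + 346894 = -2882 + 346894 = 344012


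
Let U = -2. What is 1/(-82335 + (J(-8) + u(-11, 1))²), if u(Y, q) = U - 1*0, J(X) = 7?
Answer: -1/82310 ≈ -1.2149e-5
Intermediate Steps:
u(Y, q) = -2 (u(Y, q) = -2 - 1*0 = -2 + 0 = -2)
1/(-82335 + (J(-8) + u(-11, 1))²) = 1/(-82335 + (7 - 2)²) = 1/(-82335 + 5²) = 1/(-82335 + 25) = 1/(-82310) = -1/82310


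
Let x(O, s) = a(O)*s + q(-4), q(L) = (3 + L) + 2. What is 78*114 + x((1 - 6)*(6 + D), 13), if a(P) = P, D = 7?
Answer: 8048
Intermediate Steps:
q(L) = 5 + L
x(O, s) = 1 + O*s (x(O, s) = O*s + (5 - 4) = O*s + 1 = 1 + O*s)
78*114 + x((1 - 6)*(6 + D), 13) = 78*114 + (1 + ((1 - 6)*(6 + 7))*13) = 8892 + (1 - 5*13*13) = 8892 + (1 - 65*13) = 8892 + (1 - 845) = 8892 - 844 = 8048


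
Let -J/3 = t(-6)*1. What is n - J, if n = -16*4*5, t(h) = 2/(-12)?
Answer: -641/2 ≈ -320.50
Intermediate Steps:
t(h) = -⅙ (t(h) = 2*(-1/12) = -⅙)
J = ½ (J = -(-1)/2 = -3*(-⅙) = ½ ≈ 0.50000)
n = -320 (n = -64*5 = -320)
n - J = -320 - 1*½ = -320 - ½ = -641/2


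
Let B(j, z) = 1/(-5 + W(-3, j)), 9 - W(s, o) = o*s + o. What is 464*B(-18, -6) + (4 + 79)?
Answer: 137/2 ≈ 68.500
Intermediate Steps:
W(s, o) = 9 - o - o*s (W(s, o) = 9 - (o*s + o) = 9 - (o + o*s) = 9 + (-o - o*s) = 9 - o - o*s)
B(j, z) = 1/(4 + 2*j) (B(j, z) = 1/(-5 + (9 - j - 1*j*(-3))) = 1/(-5 + (9 - j + 3*j)) = 1/(-5 + (9 + 2*j)) = 1/(4 + 2*j))
464*B(-18, -6) + (4 + 79) = 464*(1/(2*(2 - 18))) + (4 + 79) = 464*((1/2)/(-16)) + 83 = 464*((1/2)*(-1/16)) + 83 = 464*(-1/32) + 83 = -29/2 + 83 = 137/2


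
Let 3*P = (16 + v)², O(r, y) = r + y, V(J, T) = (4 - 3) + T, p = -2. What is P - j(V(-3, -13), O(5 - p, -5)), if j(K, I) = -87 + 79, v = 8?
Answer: 200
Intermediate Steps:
V(J, T) = 1 + T
j(K, I) = -8
P = 192 (P = (16 + 8)²/3 = (⅓)*24² = (⅓)*576 = 192)
P - j(V(-3, -13), O(5 - p, -5)) = 192 - 1*(-8) = 192 + 8 = 200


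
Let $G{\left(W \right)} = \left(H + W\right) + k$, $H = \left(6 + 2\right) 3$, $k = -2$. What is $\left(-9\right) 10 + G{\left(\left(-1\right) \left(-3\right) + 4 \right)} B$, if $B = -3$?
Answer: $-177$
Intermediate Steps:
$H = 24$ ($H = 8 \cdot 3 = 24$)
$G{\left(W \right)} = 22 + W$ ($G{\left(W \right)} = \left(24 + W\right) - 2 = 22 + W$)
$\left(-9\right) 10 + G{\left(\left(-1\right) \left(-3\right) + 4 \right)} B = \left(-9\right) 10 + \left(22 + \left(\left(-1\right) \left(-3\right) + 4\right)\right) \left(-3\right) = -90 + \left(22 + \left(3 + 4\right)\right) \left(-3\right) = -90 + \left(22 + 7\right) \left(-3\right) = -90 + 29 \left(-3\right) = -90 - 87 = -177$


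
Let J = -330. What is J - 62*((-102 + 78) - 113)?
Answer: 8164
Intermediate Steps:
J - 62*((-102 + 78) - 113) = -330 - 62*((-102 + 78) - 113) = -330 - 62*(-24 - 113) = -330 - 62*(-137) = -330 + 8494 = 8164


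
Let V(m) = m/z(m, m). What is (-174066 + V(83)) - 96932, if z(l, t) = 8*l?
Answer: -2167983/8 ≈ -2.7100e+5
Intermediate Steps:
V(m) = ⅛ (V(m) = m/((8*m)) = m*(1/(8*m)) = ⅛)
(-174066 + V(83)) - 96932 = (-174066 + ⅛) - 96932 = -1392527/8 - 96932 = -2167983/8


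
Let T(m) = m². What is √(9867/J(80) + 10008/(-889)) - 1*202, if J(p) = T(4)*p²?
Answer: -202 + I*√903266171493/284480 ≈ -202.0 + 3.3408*I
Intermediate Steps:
J(p) = 16*p² (J(p) = 4²*p² = 16*p²)
√(9867/J(80) + 10008/(-889)) - 1*202 = √(9867/((16*80²)) + 10008/(-889)) - 1*202 = √(9867/((16*6400)) + 10008*(-1/889)) - 202 = √(9867/102400 - 10008/889) - 202 = √(-1016047437/91033600) - 202 = I*√903266171493/284480 - 202 = -202 + I*√903266171493/284480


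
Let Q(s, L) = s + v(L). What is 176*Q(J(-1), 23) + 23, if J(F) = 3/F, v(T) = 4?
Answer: 199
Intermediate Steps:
Q(s, L) = 4 + s (Q(s, L) = s + 4 = 4 + s)
176*Q(J(-1), 23) + 23 = 176*(4 + 3/(-1)) + 23 = 176*(4 + 3*(-1)) + 23 = 176*(4 - 3) + 23 = 176*1 + 23 = 176 + 23 = 199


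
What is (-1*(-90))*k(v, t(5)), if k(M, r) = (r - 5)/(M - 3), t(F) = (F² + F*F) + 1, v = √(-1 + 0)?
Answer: -1242 - 414*I ≈ -1242.0 - 414.0*I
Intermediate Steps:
v = I (v = √(-1) = I ≈ 1.0*I)
t(F) = 1 + 2*F² (t(F) = (F² + F²) + 1 = 2*F² + 1 = 1 + 2*F²)
k(M, r) = (-5 + r)/(-3 + M)
(-1*(-90))*k(v, t(5)) = (-1*(-90))*((-5 + (1 + 2*5²))/(-3 + I)) = 90*(((-3 - I)/10)*(-5 + (1 + 2*25))) = 90*(((-3 - I)/10)*(-5 + (1 + 50))) = 90*(((-3 - I)/10)*(-5 + 51)) = 90*(((-3 - I)/10)*46) = 90*(23*(-3 - I)/5) = 414*(-3 - I)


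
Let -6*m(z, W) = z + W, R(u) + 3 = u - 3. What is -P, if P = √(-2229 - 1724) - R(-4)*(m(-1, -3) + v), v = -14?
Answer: 400/3 - I*√3953 ≈ 133.33 - 62.873*I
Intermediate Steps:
R(u) = -6 + u (R(u) = -3 + (u - 3) = -3 + (-3 + u) = -6 + u)
m(z, W) = -W/6 - z/6 (m(z, W) = -(z + W)/6 = -(W + z)/6 = -W/6 - z/6)
P = -400/3 + I*√3953 (P = √(-2229 - 1724) - (-6 - 4)*((-⅙*(-3) - ⅙*(-1)) - 14) = √(-3953) - (-10)*((½ + ⅙) - 14) = I*√3953 - (-10)*(⅔ - 14) = I*√3953 - (-10)*(-40)/3 = I*√3953 - 1*400/3 = I*√3953 - 400/3 = -400/3 + I*√3953 ≈ -133.33 + 62.873*I)
-P = -(-400/3 + I*√3953) = 400/3 - I*√3953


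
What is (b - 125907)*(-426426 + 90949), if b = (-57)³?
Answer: 104366894700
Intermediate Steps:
b = -185193
(b - 125907)*(-426426 + 90949) = (-185193 - 125907)*(-426426 + 90949) = -311100*(-335477) = 104366894700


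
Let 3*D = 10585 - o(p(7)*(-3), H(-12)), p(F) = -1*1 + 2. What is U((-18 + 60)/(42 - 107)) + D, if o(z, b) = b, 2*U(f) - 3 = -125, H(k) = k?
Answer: 10414/3 ≈ 3471.3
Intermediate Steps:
p(F) = 1 (p(F) = -1 + 2 = 1)
U(f) = -61 (U(f) = 3/2 + (½)*(-125) = 3/2 - 125/2 = -61)
D = 10597/3 (D = (10585 - 1*(-12))/3 = (10585 + 12)/3 = (⅓)*10597 = 10597/3 ≈ 3532.3)
U((-18 + 60)/(42 - 107)) + D = -61 + 10597/3 = 10414/3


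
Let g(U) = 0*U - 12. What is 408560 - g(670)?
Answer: 408572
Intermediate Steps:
g(U) = -12 (g(U) = 0 - 12 = -12)
408560 - g(670) = 408560 - 1*(-12) = 408560 + 12 = 408572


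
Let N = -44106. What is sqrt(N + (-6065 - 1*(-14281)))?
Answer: I*sqrt(35890) ≈ 189.45*I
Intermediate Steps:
sqrt(N + (-6065 - 1*(-14281))) = sqrt(-44106 + (-6065 - 1*(-14281))) = sqrt(-44106 + (-6065 + 14281)) = sqrt(-44106 + 8216) = sqrt(-35890) = I*sqrt(35890)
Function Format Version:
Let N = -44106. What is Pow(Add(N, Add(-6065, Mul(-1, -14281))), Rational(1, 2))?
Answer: Mul(I, Pow(35890, Rational(1, 2))) ≈ Mul(189.45, I)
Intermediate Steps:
Pow(Add(N, Add(-6065, Mul(-1, -14281))), Rational(1, 2)) = Pow(Add(-44106, Add(-6065, Mul(-1, -14281))), Rational(1, 2)) = Pow(Add(-44106, Add(-6065, 14281)), Rational(1, 2)) = Pow(Add(-44106, 8216), Rational(1, 2)) = Pow(-35890, Rational(1, 2)) = Mul(I, Pow(35890, Rational(1, 2)))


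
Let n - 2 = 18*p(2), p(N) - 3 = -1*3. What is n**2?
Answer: 4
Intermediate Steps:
p(N) = 0 (p(N) = 3 - 1*3 = 3 - 3 = 0)
n = 2 (n = 2 + 18*0 = 2 + 0 = 2)
n**2 = 2**2 = 4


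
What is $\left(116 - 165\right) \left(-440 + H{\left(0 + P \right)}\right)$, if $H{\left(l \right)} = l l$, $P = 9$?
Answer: $17591$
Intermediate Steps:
$H{\left(l \right)} = l^{2}$
$\left(116 - 165\right) \left(-440 + H{\left(0 + P \right)}\right) = \left(116 - 165\right) \left(-440 + \left(0 + 9\right)^{2}\right) = - 49 \left(-440 + 9^{2}\right) = - 49 \left(-440 + 81\right) = \left(-49\right) \left(-359\right) = 17591$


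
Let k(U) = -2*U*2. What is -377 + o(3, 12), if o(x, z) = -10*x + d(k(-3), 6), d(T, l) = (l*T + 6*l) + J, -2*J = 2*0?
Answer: -299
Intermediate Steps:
k(U) = -4*U
J = 0 (J = -0 = -½*0 = 0)
d(T, l) = 6*l + T*l (d(T, l) = (l*T + 6*l) + 0 = (T*l + 6*l) + 0 = (6*l + T*l) + 0 = 6*l + T*l)
o(x, z) = 108 - 10*x (o(x, z) = -10*x + 6*(6 - 4*(-3)) = -10*x + 6*(6 + 12) = -10*x + 6*18 = -10*x + 108 = 108 - 10*x)
-377 + o(3, 12) = -377 + (108 - 10*3) = -377 + (108 - 30) = -377 + 78 = -299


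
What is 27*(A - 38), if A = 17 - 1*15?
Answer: -972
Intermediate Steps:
A = 2 (A = 17 - 15 = 2)
27*(A - 38) = 27*(2 - 38) = 27*(-36) = -972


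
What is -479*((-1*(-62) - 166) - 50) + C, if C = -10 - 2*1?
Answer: 73754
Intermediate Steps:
C = -12 (C = -10 - 2 = -12)
-479*((-1*(-62) - 166) - 50) + C = -479*((-1*(-62) - 166) - 50) - 12 = -479*((62 - 166) - 50) - 12 = -479*(-104 - 50) - 12 = -479*(-154) - 12 = 73766 - 12 = 73754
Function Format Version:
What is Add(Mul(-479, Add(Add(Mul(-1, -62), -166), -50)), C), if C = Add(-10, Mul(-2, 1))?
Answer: 73754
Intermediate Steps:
C = -12 (C = Add(-10, -2) = -12)
Add(Mul(-479, Add(Add(Mul(-1, -62), -166), -50)), C) = Add(Mul(-479, Add(Add(Mul(-1, -62), -166), -50)), -12) = Add(Mul(-479, Add(Add(62, -166), -50)), -12) = Add(Mul(-479, Add(-104, -50)), -12) = Add(Mul(-479, -154), -12) = Add(73766, -12) = 73754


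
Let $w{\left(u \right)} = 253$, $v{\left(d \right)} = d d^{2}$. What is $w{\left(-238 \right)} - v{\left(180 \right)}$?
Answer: $-5831747$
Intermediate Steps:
$v{\left(d \right)} = d^{3}$
$w{\left(-238 \right)} - v{\left(180 \right)} = 253 - 180^{3} = 253 - 5832000 = -5831747$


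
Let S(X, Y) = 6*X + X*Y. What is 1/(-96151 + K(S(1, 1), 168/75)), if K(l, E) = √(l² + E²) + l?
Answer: -60090000/5777292926239 - 175*√689/5777292926239 ≈ -1.0402e-5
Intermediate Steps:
K(l, E) = l + √(E² + l²) (K(l, E) = √(E² + l²) + l = l + √(E² + l²))
1/(-96151 + K(S(1, 1), 168/75)) = 1/(-96151 + (1*(6 + 1) + √((168/75)² + (1*(6 + 1))²))) = 1/(-96151 + (1*7 + √((168*(1/75))² + (1*7)²))) = 1/(-96151 + (7 + √((56/25)² + 7²))) = 1/(-96151 + (7 + √(3136/625 + 49))) = 1/(-96151 + (7 + √(33761/625))) = 1/(-96151 + (7 + 7*√689/25)) = 1/(-96144 + 7*√689/25)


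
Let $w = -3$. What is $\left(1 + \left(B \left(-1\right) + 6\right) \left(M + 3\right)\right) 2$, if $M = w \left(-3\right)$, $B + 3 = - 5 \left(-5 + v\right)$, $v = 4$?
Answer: $98$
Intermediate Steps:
$B = 2$ ($B = -3 - 5 \left(-5 + 4\right) = -3 - -5 = -3 + 5 = 2$)
$M = 9$ ($M = \left(-3\right) \left(-3\right) = 9$)
$\left(1 + \left(B \left(-1\right) + 6\right) \left(M + 3\right)\right) 2 = \left(1 + \left(2 \left(-1\right) + 6\right) \left(9 + 3\right)\right) 2 = \left(1 + \left(-2 + 6\right) 12\right) 2 = \left(1 + 4 \cdot 12\right) 2 = \left(1 + 48\right) 2 = 49 \cdot 2 = 98$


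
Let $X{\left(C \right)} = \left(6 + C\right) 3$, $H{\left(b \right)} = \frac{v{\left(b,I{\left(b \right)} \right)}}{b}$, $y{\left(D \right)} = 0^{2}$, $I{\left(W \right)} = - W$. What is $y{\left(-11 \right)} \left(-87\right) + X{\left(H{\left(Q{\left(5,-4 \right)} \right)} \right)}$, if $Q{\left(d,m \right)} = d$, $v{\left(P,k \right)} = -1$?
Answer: $\frac{87}{5} \approx 17.4$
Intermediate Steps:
$y{\left(D \right)} = 0$
$H{\left(b \right)} = - \frac{1}{b}$
$X{\left(C \right)} = 18 + 3 C$
$y{\left(-11 \right)} \left(-87\right) + X{\left(H{\left(Q{\left(5,-4 \right)} \right)} \right)} = 0 \left(-87\right) + \left(18 + 3 \left(- \frac{1}{5}\right)\right) = 0 + \left(18 + 3 \left(\left(-1\right) \frac{1}{5}\right)\right) = 0 + \left(18 + 3 \left(- \frac{1}{5}\right)\right) = 0 + \left(18 - \frac{3}{5}\right) = 0 + \frac{87}{5} = \frac{87}{5}$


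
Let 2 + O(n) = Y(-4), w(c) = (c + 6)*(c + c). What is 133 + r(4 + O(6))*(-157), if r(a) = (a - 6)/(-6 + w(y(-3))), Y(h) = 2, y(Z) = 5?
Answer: 7073/52 ≈ 136.02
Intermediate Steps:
w(c) = 2*c*(6 + c) (w(c) = (6 + c)*(2*c) = 2*c*(6 + c))
O(n) = 0 (O(n) = -2 + 2 = 0)
r(a) = -3/52 + a/104 (r(a) = (a - 6)/(-6 + 2*5*(6 + 5)) = (-6 + a)/(-6 + 2*5*11) = (-6 + a)/(-6 + 110) = (-6 + a)/104 = (-6 + a)*(1/104) = -3/52 + a/104)
133 + r(4 + O(6))*(-157) = 133 + (-3/52 + (4 + 0)/104)*(-157) = 133 + (-3/52 + (1/104)*4)*(-157) = 133 + (-3/52 + 1/26)*(-157) = 133 - 1/52*(-157) = 133 + 157/52 = 7073/52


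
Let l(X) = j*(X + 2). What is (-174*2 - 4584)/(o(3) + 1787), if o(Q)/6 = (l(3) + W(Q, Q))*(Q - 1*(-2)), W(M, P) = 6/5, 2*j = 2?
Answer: -4932/1973 ≈ -2.4997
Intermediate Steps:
j = 1 (j = (½)*2 = 1)
W(M, P) = 6/5 (W(M, P) = 6*(⅕) = 6/5)
l(X) = 2 + X (l(X) = 1*(X + 2) = 1*(2 + X) = 2 + X)
o(Q) = 372/5 + 186*Q/5 (o(Q) = 6*(((2 + 3) + 6/5)*(Q - 1*(-2))) = 6*((5 + 6/5)*(Q + 2)) = 6*(31*(2 + Q)/5) = 6*(62/5 + 31*Q/5) = 372/5 + 186*Q/5)
(-174*2 - 4584)/(o(3) + 1787) = (-174*2 - 4584)/((372/5 + (186/5)*3) + 1787) = (-348 - 4584)/((372/5 + 558/5) + 1787) = -4932/(186 + 1787) = -4932/1973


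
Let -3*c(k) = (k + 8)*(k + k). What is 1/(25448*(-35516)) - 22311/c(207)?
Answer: 3360821823263/4469346225760 ≈ 0.75197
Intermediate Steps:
c(k) = -2*k*(8 + k)/3 (c(k) = -(k + 8)*(k + k)/3 = -(8 + k)*2*k/3 = -2*k*(8 + k)/3)
1/(25448*(-35516)) - 22311/c(207) = 1/(25448*(-35516)) - 22311*(-1/(138*(8 + 207))) = (1/25448)*(-1/35516) - 22311/((-⅔*207*215)) = -1/903811168 - 22311/(-29670) = -1/903811168 - 22311*(-1/29670) = -1/903811168 + 7437/9890 = 3360821823263/4469346225760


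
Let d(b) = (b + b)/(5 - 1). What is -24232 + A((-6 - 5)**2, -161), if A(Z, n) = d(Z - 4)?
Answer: -48347/2 ≈ -24174.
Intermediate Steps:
d(b) = b/2 (d(b) = (2*b)/4 = (2*b)*(1/4) = b/2)
A(Z, n) = -2 + Z/2 (A(Z, n) = (Z - 4)/2 = (-4 + Z)/2 = -2 + Z/2)
-24232 + A((-6 - 5)**2, -161) = -24232 + (-2 + (-6 - 5)**2/2) = -24232 + (-2 + (1/2)*(-11)**2) = -24232 + (-2 + (1/2)*121) = -24232 + (-2 + 121/2) = -24232 + 117/2 = -48347/2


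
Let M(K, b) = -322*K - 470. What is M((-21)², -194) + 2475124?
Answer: 2332652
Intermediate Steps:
M(K, b) = -470 - 322*K
M((-21)², -194) + 2475124 = (-470 - 322*(-21)²) + 2475124 = (-470 - 322*441) + 2475124 = (-470 - 142002) + 2475124 = -142472 + 2475124 = 2332652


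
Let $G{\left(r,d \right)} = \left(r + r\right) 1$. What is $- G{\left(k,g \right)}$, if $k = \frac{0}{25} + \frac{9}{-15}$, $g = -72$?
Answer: $\frac{6}{5} \approx 1.2$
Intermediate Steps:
$k = - \frac{3}{5}$ ($k = 0 \cdot \frac{1}{25} + 9 \left(- \frac{1}{15}\right) = 0 - \frac{3}{5} = - \frac{3}{5} \approx -0.6$)
$G{\left(r,d \right)} = 2 r$ ($G{\left(r,d \right)} = 2 r 1 = 2 r$)
$- G{\left(k,g \right)} = - \frac{2 \left(-3\right)}{5} = \left(-1\right) \left(- \frac{6}{5}\right) = \frac{6}{5}$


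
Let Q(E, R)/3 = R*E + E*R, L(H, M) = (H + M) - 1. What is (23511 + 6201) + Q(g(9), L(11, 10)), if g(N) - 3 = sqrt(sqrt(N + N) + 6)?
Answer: 30072 + 120*sqrt(6 + 3*sqrt(2)) ≈ 30456.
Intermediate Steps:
L(H, M) = -1 + H + M
g(N) = 3 + sqrt(6 + sqrt(2)*sqrt(N)) (g(N) = 3 + sqrt(sqrt(N + N) + 6) = 3 + sqrt(sqrt(2*N) + 6) = 3 + sqrt(sqrt(2)*sqrt(N) + 6) = 3 + sqrt(6 + sqrt(2)*sqrt(N)))
Q(E, R) = 6*E*R (Q(E, R) = 3*(R*E + E*R) = 3*(E*R + E*R) = 3*(2*E*R) = 6*E*R)
(23511 + 6201) + Q(g(9), L(11, 10)) = (23511 + 6201) + 6*(3 + sqrt(6 + sqrt(2)*sqrt(9)))*(-1 + 11 + 10) = 29712 + 6*(3 + sqrt(6 + sqrt(2)*3))*20 = 29712 + 6*(3 + sqrt(6 + 3*sqrt(2)))*20 = 29712 + (360 + 120*sqrt(6 + 3*sqrt(2))) = 30072 + 120*sqrt(6 + 3*sqrt(2))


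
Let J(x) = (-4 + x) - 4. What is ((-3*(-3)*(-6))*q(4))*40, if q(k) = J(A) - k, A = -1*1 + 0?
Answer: 28080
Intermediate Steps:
A = -1 (A = -1 + 0 = -1)
J(x) = -8 + x
q(k) = -9 - k (q(k) = (-8 - 1) - k = -9 - k)
((-3*(-3)*(-6))*q(4))*40 = ((-3*(-3)*(-6))*(-9 - 1*4))*40 = ((9*(-6))*(-9 - 4))*40 = -54*(-13)*40 = 702*40 = 28080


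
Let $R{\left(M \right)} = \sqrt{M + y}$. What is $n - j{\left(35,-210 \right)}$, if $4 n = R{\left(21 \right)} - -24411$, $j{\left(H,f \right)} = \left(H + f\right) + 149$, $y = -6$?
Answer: $\frac{24515}{4} + \frac{\sqrt{15}}{4} \approx 6129.7$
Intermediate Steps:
$j{\left(H,f \right)} = 149 + H + f$
$R{\left(M \right)} = \sqrt{-6 + M}$ ($R{\left(M \right)} = \sqrt{M - 6} = \sqrt{-6 + M}$)
$n = \frac{24411}{4} + \frac{\sqrt{15}}{4}$ ($n = \frac{\sqrt{-6 + 21} - -24411}{4} = \frac{\sqrt{15} + 24411}{4} = \frac{24411 + \sqrt{15}}{4} = \frac{24411}{4} + \frac{\sqrt{15}}{4} \approx 6103.7$)
$n - j{\left(35,-210 \right)} = \left(\frac{24411}{4} + \frac{\sqrt{15}}{4}\right) - \left(149 + 35 - 210\right) = \left(\frac{24411}{4} + \frac{\sqrt{15}}{4}\right) - -26 = \left(\frac{24411}{4} + \frac{\sqrt{15}}{4}\right) + 26 = \frac{24515}{4} + \frac{\sqrt{15}}{4}$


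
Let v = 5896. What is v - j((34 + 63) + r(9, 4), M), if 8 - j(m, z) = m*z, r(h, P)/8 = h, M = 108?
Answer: 24140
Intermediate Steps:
r(h, P) = 8*h
j(m, z) = 8 - m*z
v - j((34 + 63) + r(9, 4), M) = 5896 - (8 - 1*((34 + 63) + 8*9)*108) = 5896 - (8 - 1*(97 + 72)*108) = 5896 - (8 - 1*169*108) = 5896 - (8 - 18252) = 5896 - 1*(-18244) = 5896 + 18244 = 24140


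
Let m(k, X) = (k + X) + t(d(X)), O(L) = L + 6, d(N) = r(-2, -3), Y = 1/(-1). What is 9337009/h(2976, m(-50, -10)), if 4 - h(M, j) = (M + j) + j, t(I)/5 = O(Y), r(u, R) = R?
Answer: -9337009/2902 ≈ -3217.4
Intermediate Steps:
Y = -1
d(N) = -3
O(L) = 6 + L
t(I) = 25 (t(I) = 5*(6 - 1) = 5*5 = 25)
m(k, X) = 25 + X + k (m(k, X) = (k + X) + 25 = (X + k) + 25 = 25 + X + k)
h(M, j) = 4 - M - 2*j (h(M, j) = 4 - ((M + j) + j) = 4 - (M + 2*j) = 4 + (-M - 2*j) = 4 - M - 2*j)
9337009/h(2976, m(-50, -10)) = 9337009/(4 - 1*2976 - 2*(25 - 10 - 50)) = 9337009/(4 - 2976 - 2*(-35)) = 9337009/(4 - 2976 + 70) = 9337009/(-2902) = 9337009*(-1/2902) = -9337009/2902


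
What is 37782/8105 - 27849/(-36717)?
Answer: 537652613/99197095 ≈ 5.4200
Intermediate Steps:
37782/8105 - 27849/(-36717) = 37782*(1/8105) - 27849*(-1/36717) = 37782/8105 + 9283/12239 = 537652613/99197095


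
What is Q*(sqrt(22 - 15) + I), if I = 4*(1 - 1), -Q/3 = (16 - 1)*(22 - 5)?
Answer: -765*sqrt(7) ≈ -2024.0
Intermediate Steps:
Q = -765 (Q = -3*(16 - 1)*(22 - 5) = -45*17 = -3*255 = -765)
I = 0 (I = 4*0 = 0)
Q*(sqrt(22 - 15) + I) = -765*(sqrt(22 - 15) + 0) = -765*(sqrt(7) + 0) = -765*sqrt(7)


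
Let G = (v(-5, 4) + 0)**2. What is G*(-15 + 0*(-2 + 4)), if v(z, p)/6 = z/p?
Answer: -3375/4 ≈ -843.75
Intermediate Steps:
v(z, p) = 6*z/p (v(z, p) = 6*(z/p) = 6*z/p)
G = 225/4 (G = (6*(-5)/4 + 0)**2 = (6*(-5)*(1/4) + 0)**2 = (-15/2 + 0)**2 = (-15/2)**2 = 225/4 ≈ 56.250)
G*(-15 + 0*(-2 + 4)) = 225*(-15 + 0*(-2 + 4))/4 = 225*(-15 + 0*2)/4 = 225*(-15 + 0)/4 = (225/4)*(-15) = -3375/4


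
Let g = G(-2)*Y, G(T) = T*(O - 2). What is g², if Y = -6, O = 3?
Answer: 144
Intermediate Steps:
G(T) = T (G(T) = T*(3 - 2) = T*1 = T)
g = 12 (g = -2*(-6) = 12)
g² = 12² = 144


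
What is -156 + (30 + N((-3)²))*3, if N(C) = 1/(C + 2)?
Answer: -723/11 ≈ -65.727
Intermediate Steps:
N(C) = 1/(2 + C)
-156 + (30 + N((-3)²))*3 = -156 + (30 + 1/(2 + (-3)²))*3 = -156 + (30 + 1/(2 + 9))*3 = -156 + (30 + 1/11)*3 = -156 + (331/11)*3 = -156 + 993/11 = -723/11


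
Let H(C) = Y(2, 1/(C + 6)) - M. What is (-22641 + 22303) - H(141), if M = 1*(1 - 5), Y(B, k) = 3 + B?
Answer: -347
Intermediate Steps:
M = -4 (M = 1*(-4) = -4)
H(C) = 9 (H(C) = (3 + 2) - 1*(-4) = 5 + 4 = 9)
(-22641 + 22303) - H(141) = (-22641 + 22303) - 1*9 = -338 - 9 = -347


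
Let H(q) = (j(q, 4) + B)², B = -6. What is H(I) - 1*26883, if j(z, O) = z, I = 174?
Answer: 1341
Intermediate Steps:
H(q) = (-6 + q)² (H(q) = (q - 6)² = (-6 + q)²)
H(I) - 1*26883 = (-6 + 174)² - 1*26883 = 168² - 26883 = 28224 - 26883 = 1341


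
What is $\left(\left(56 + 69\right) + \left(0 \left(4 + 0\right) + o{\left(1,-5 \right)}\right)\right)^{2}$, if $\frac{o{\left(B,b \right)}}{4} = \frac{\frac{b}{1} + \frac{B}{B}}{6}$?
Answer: $\frac{134689}{9} \approx 14965.0$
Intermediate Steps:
$o{\left(B,b \right)} = \frac{2}{3} + \frac{2 b}{3}$ ($o{\left(B,b \right)} = 4 \frac{\frac{b}{1} + \frac{B}{B}}{6} = 4 \left(b 1 + 1\right) \frac{1}{6} = 4 \left(b + 1\right) \frac{1}{6} = 4 \left(1 + b\right) \frac{1}{6} = 4 \left(\frac{1}{6} + \frac{b}{6}\right) = \frac{2}{3} + \frac{2 b}{3}$)
$\left(\left(56 + 69\right) + \left(0 \left(4 + 0\right) + o{\left(1,-5 \right)}\right)\right)^{2} = \left(\left(56 + 69\right) + \left(0 \left(4 + 0\right) + \left(\frac{2}{3} + \frac{2}{3} \left(-5\right)\right)\right)\right)^{2} = \left(125 + \left(0 \cdot 4 + \left(\frac{2}{3} - \frac{10}{3}\right)\right)\right)^{2} = \left(125 + \left(0 - \frac{8}{3}\right)\right)^{2} = \left(125 - \frac{8}{3}\right)^{2} = \left(\frac{367}{3}\right)^{2} = \frac{134689}{9}$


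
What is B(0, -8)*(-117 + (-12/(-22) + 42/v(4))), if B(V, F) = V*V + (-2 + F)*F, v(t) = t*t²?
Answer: -203805/22 ≈ -9263.9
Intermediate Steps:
v(t) = t³
B(V, F) = V² + F*(-2 + F)
B(0, -8)*(-117 + (-12/(-22) + 42/v(4))) = ((-8)² + 0² - 2*(-8))*(-117 + (-12/(-22) + 42/(4³))) = (64 + 0 + 16)*(-117 + (-12*(-1/22) + 42/64)) = 80*(-117 + (6/11 + 42*(1/64))) = 80*(-117 + (6/11 + 21/32)) = 80*(-117 + 423/352) = 80*(-40761/352) = -203805/22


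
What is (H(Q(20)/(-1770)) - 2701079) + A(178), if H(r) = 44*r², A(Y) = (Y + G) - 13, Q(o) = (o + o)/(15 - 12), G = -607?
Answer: -761723561977/281961 ≈ -2.7015e+6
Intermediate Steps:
Q(o) = 2*o/3 (Q(o) = (2*o)/3 = (2*o)*(⅓) = 2*o/3)
A(Y) = -620 + Y (A(Y) = (Y - 607) - 13 = (-607 + Y) - 13 = -620 + Y)
(H(Q(20)/(-1770)) - 2701079) + A(178) = (44*(((⅔)*20)/(-1770))² - 2701079) + (-620 + 178) = (44*((40/3)*(-1/1770))² - 2701079) - 442 = (44*(-4/531)² - 2701079) - 442 = (44*(16/281961) - 2701079) - 442 = (704/281961 - 2701079) - 442 = -761598935215/281961 - 442 = -761723561977/281961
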